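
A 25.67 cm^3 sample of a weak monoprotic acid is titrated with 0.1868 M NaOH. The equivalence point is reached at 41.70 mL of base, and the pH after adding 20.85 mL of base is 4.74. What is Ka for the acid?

20.85 mL is half of the equivalence volume, so this is the half-equivalence point where [HA] = [A^-].
At half-equivalence pH = pKa, so pKa = 4.74.
Ka = 10^(-4.74) = 1.8 x 10^-5.

1.8 x 10^-5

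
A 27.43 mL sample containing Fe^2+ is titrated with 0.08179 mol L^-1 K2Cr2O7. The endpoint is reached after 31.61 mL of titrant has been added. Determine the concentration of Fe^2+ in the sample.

0.566 M

n(K2Cr2O7) = 0.08179 x 0.03161 = 0.002585 mol.
From the balanced equation, 1 mol K2Cr2O7 reacts with 6 mol Fe^2+, so n(Fe^2+) = 0.002585 x 6/1 = 0.01551 mol.
[Fe^2+] = 0.01551 / 0.02743 L = 0.566 M.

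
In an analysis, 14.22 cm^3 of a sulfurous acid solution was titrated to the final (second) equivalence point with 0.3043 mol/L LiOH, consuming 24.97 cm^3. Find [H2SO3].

0.267 M

n(LiOH) = 0.3043 x 0.02497 = 0.007598 mol.
At the final (second) equivalence point, 2 mol OH^- react per mol H2SO3, so n(H2SO3) = 0.007598 / 2 = 0.003799 mol.
[H2SO3] = 0.003799 / 0.01422 L = 0.267 M.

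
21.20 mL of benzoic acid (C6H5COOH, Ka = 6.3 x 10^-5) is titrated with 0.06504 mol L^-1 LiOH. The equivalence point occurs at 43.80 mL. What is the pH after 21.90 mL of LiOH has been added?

4.20

21.90 mL is exactly half the equivalence volume (43.80/2), i.e. the half-equivalence point.
There, n(HA) = n(A^-), so pH = pKa = -log(6.3 x 10^-5) = 4.20.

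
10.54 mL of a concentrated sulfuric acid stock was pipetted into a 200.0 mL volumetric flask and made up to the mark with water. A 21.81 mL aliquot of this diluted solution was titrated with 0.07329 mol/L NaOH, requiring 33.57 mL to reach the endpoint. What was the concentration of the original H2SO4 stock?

1.07 M

n(NaOH) = 0.07329 x 0.03357 = 0.002460 mol.
n(H2SO4) in the aliquot = 0.002460 x 1/2 = 0.001230 mol.
[diluted H2SO4] = 0.001230 / 0.02181 = 0.05640 M.
Dilution factor = 200.0/10.54 = 18.98, so [stock] = 0.05640 x 18.98 = 1.07 M.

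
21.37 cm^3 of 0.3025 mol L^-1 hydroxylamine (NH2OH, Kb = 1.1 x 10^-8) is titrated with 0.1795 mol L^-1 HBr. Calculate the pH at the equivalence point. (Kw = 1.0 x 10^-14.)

n(NH2OH) = 0.3025 x 0.02137 = 0.006464 mol; V(HBr) at equivalence = 0.006464/0.1795 = 0.03601 L.
At equivalence the base is fully converted to NH3OH+; total volume = 0.05738 L, so [NH3OH+] = 0.006464/0.05738 = 0.1127 M.
Ka(NH3OH+) = Kw/Kb = 1.0e-14 / 1.1 x 10^-8 = 9.09e-7.
[H^+] = sqrt(Ka x [NH3OH+]) = sqrt(9.09e-7 x 0.1127) = 0.000320 M.
pH = -log(0.000320) = 3.49.

3.49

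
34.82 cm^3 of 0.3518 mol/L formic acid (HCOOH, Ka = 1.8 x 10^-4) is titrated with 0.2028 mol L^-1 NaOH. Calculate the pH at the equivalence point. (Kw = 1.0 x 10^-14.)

8.43

n(HCOOH) = 0.3518 x 0.03482 = 0.01225 mol; V(NaOH) at equivalence = 0.01225/0.2028 = 0.06040 L.
At equivalence all the acid is converted to HCOO-; total volume = 0.03482 + 0.06040 = 0.09522 L, so [HCOO-] = 0.01225/0.09522 = 0.1286 M.
Kb = Kw/Ka = 1.0e-14 / 1.8 x 10^-4 = 5.56e-11.
[OH^-] = sqrt(Kb x [HCOO-]) = sqrt(5.56e-11 x 0.1286) = 2.67e-6 M.
pOH = 5.57, so pH = 14.00 - 5.57 = 8.43.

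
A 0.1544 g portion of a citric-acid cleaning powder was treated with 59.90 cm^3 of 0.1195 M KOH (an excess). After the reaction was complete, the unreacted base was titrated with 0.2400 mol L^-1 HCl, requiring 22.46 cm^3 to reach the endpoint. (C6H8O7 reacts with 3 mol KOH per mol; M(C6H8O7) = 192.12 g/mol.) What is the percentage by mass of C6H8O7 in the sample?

Total n(KOH) added = 0.1195 x 0.05990 = 0.007158 mol.
n(HCl) used = 0.2400 x 0.02246 = 0.005390 mol, which equals the excess n(KOH).
So n(KOH) consumed by the sample = 0.007158 - 0.005390 = 0.001768 mol.
n(C6H8O7) = 0.001768 / 3 = 0.0005892 mol.
mass C6H8O7 = 0.0005892 x 192.12 = 0.1132 g, so %C6H8O7 = 0.1132/0.1544 x 100 = 73.3%.

73.3%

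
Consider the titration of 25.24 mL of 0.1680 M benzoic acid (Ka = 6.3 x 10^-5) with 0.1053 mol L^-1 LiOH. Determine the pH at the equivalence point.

8.51

n(C6H5COOH) = 0.1680 x 0.02524 = 0.004240 mol; V(LiOH) at equivalence = 0.004240/0.1053 = 0.04027 L.
At equivalence all the acid is converted to C6H5COO-; total volume = 0.02524 + 0.04027 = 0.06551 L, so [C6H5COO-] = 0.004240/0.06551 = 0.06473 M.
Kb = Kw/Ka = 1.0e-14 / 6.3 x 10^-5 = 1.59e-10.
[OH^-] = sqrt(Kb x [C6H5COO-]) = sqrt(1.59e-10 x 0.06473) = 3.21e-6 M.
pOH = 5.49, so pH = 14.00 - 5.49 = 8.51.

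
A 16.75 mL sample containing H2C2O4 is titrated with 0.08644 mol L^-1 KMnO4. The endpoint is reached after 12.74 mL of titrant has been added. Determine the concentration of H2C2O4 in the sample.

n(KMnO4) = 0.08644 x 0.01274 = 0.001101 mol.
From the balanced equation, 2 mol KMnO4 reacts with 5 mol H2C2O4, so n(H2C2O4) = 0.001101 x 5/2 = 0.002753 mol.
[H2C2O4] = 0.002753 / 0.01675 L = 0.164 M.

0.164 M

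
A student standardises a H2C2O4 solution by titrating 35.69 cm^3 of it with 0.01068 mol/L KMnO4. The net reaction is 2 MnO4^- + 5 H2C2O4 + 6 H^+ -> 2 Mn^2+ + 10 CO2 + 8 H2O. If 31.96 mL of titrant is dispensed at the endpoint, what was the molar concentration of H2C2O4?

0.0239 M

n(KMnO4) = 0.01068 x 0.03196 = 0.0003413 mol.
From the balanced equation, 2 mol KMnO4 reacts with 5 mol H2C2O4, so n(H2C2O4) = 0.0003413 x 5/2 = 0.0008533 mol.
[H2C2O4] = 0.0008533 / 0.03569 L = 0.0239 M.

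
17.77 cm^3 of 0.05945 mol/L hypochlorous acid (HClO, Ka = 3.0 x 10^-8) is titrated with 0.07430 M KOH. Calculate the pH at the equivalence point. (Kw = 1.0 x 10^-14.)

10.02

n(HClO) = 0.05945 x 0.01777 = 0.001056 mol; V(KOH) at equivalence = 0.001056/0.07430 = 0.01422 L.
At equivalence all the acid is converted to ClO-; total volume = 0.01777 + 0.01422 = 0.03199 L, so [ClO-] = 0.001056/0.03199 = 0.03303 M.
Kb = Kw/Ka = 1.0e-14 / 3.0 x 10^-8 = 3.33e-7.
[OH^-] = sqrt(Kb x [ClO-]) = sqrt(3.33e-7 x 0.03303) = 0.000105 M.
pOH = 3.98, so pH = 14.00 - 3.98 = 10.02.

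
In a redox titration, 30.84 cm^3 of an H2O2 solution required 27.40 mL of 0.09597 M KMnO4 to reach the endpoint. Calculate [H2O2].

0.213 M

n(KMnO4) = 0.09597 x 0.02740 = 0.002630 mol.
From the balanced equation, 2 mol KMnO4 reacts with 5 mol H2O2, so n(H2O2) = 0.002630 x 5/2 = 0.006574 mol.
[H2O2] = 0.006574 / 0.03084 L = 0.213 M.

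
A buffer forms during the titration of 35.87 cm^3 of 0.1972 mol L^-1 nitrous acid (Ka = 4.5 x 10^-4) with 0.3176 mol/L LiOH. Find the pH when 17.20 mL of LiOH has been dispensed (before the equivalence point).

Initial n(HNO2) = 0.1972 x 0.03587 = 0.007074 mol.
n(LiOH) added = 0.3176 x 0.01720 = 0.005463 mol, converting that many moles of HNO2 to NO2-.
Remaining n(HNO2) = 0.001611 mol; n(NO2-) = 0.005463 mol.
By Henderson-Hasselbalch, pH = pKa + log([A^-]/[HA]) = 3.35 + log(0.005463/0.001611) = 3.35 + (+0.53) = 3.88.

3.88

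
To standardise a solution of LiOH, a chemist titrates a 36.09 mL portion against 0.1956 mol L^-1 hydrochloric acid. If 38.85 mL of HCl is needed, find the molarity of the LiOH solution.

0.211 M

n(HCl) delivered = 0.1956 x 0.03885 = 0.007599 mol.
For a 1:1 reaction, n(LiOH) = 0.007599 mol.
[LiOH] = 0.007599 mol / 0.03609 L = 0.211 M.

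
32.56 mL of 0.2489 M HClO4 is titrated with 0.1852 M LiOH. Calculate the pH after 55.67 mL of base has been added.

12.40

n(acid) = 0.2489 x 0.03256 = 0.008104 mol; n(LiOH) added = 0.1852 x 0.05567 = 0.01031 mol.
Base is in excess by 0.01031 - 0.008104 = 0.002206 mol in a total volume of 0.08823 L.
[OH^-] = 0.002206/0.08823 = 0.02500 M, so pOH = 1.60 and pH = 14.00 - 1.60 = 12.40.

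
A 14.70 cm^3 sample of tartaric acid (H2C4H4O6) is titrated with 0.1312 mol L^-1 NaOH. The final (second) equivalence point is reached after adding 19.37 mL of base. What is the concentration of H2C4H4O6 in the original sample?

0.0864 M

n(NaOH) = 0.1312 x 0.01937 = 0.002541 mol.
At the final (second) equivalence point, 2 mol OH^- react per mol H2C4H4O6, so n(H2C4H4O6) = 0.002541 / 2 = 0.001271 mol.
[H2C4H4O6] = 0.001271 / 0.01470 L = 0.0864 M.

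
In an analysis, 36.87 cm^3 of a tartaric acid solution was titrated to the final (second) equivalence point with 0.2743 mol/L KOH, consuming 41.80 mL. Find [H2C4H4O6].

n(KOH) = 0.2743 x 0.04180 = 0.01147 mol.
At the final (second) equivalence point, 2 mol OH^- react per mol H2C4H4O6, so n(H2C4H4O6) = 0.01147 / 2 = 0.005733 mol.
[H2C4H4O6] = 0.005733 / 0.03687 L = 0.155 M.

0.155 M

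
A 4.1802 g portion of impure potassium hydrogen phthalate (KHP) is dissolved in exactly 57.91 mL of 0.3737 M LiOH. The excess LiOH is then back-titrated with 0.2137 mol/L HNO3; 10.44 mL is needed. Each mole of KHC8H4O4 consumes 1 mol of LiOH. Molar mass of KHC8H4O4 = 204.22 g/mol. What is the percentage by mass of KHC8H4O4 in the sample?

Total n(LiOH) added = 0.3737 x 0.05791 = 0.02164 mol.
n(HNO3) used = 0.2137 x 0.01044 = 0.002231 mol, which equals the excess n(LiOH).
So n(LiOH) consumed by the sample = 0.02164 - 0.002231 = 0.01941 mol.
n(KHC8H4O4) = 0.01941 / 1 = 0.01941 mol.
mass KHC8H4O4 = 0.01941 x 204.22 = 3.964 g, so %KHC8H4O4 = 3.964/4.1802 x 100 = 94.8%.

94.8%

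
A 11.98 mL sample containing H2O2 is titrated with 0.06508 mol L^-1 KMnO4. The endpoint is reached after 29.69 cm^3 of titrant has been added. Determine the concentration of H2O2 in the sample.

n(KMnO4) = 0.06508 x 0.02969 = 0.001932 mol.
From the balanced equation, 2 mol KMnO4 reacts with 5 mol H2O2, so n(H2O2) = 0.001932 x 5/2 = 0.004831 mol.
[H2O2] = 0.004831 / 0.01198 L = 0.403 M.

0.403 M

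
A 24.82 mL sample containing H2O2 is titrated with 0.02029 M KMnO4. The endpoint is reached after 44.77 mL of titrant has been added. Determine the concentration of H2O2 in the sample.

0.0915 M

n(KMnO4) = 0.02029 x 0.04477 = 0.0009084 mol.
From the balanced equation, 2 mol KMnO4 reacts with 5 mol H2O2, so n(H2O2) = 0.0009084 x 5/2 = 0.002271 mol.
[H2O2] = 0.002271 / 0.02482 L = 0.0915 M.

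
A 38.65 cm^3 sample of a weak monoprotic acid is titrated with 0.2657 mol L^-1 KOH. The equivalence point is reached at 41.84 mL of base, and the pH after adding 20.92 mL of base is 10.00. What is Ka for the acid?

1.0 x 10^-10

20.92 mL is half of the equivalence volume, so this is the half-equivalence point where [HA] = [A^-].
At half-equivalence pH = pKa, so pKa = 10.00.
Ka = 10^(-10.00) = 1.0 x 10^-10.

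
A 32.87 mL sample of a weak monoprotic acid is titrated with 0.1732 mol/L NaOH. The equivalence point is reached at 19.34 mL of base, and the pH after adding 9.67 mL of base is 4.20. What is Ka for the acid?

6.3 x 10^-5

9.67 mL is half of the equivalence volume, so this is the half-equivalence point where [HA] = [A^-].
At half-equivalence pH = pKa, so pKa = 4.20.
Ka = 10^(-4.20) = 6.3 x 10^-5.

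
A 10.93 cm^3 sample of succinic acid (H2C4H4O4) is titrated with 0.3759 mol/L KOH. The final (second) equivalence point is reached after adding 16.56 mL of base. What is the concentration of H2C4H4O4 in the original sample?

n(KOH) = 0.3759 x 0.01656 = 0.006225 mol.
At the final (second) equivalence point, 2 mol OH^- react per mol H2C4H4O4, so n(H2C4H4O4) = 0.006225 / 2 = 0.003112 mol.
[H2C4H4O4] = 0.003112 / 0.01093 L = 0.285 M.

0.285 M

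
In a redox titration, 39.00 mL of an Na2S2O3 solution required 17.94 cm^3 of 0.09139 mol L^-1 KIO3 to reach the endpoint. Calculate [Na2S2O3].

0.252 M

n(KIO3) = 0.09139 x 0.01794 = 0.001640 mol.
From the balanced equation, 1 mol KIO3 reacts with 6 mol Na2S2O3, so n(Na2S2O3) = 0.001640 x 6/1 = 0.009837 mol.
[Na2S2O3] = 0.009837 / 0.03900 L = 0.252 M.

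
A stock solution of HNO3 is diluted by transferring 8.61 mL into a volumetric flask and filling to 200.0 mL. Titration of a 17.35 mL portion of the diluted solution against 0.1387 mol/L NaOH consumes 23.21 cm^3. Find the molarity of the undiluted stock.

4.31 M

n(NaOH) = 0.1387 x 0.02321 = 0.003219 mol.
n(HNO3) in the aliquot = 0.003219 mol.
[diluted HNO3] = 0.003219 / 0.01735 = 0.1855 M.
Dilution factor = 200.0/8.610 = 23.23, so [stock] = 0.1855 x 23.23 = 4.31 M.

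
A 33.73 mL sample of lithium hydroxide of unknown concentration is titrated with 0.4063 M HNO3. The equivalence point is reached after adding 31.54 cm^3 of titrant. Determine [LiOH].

n(HNO3) delivered = 0.4063 x 0.03154 = 0.01281 mol.
For a 1:1 reaction, n(LiOH) = 0.01281 mol.
[LiOH] = 0.01281 mol / 0.03373 L = 0.380 M.

0.380 M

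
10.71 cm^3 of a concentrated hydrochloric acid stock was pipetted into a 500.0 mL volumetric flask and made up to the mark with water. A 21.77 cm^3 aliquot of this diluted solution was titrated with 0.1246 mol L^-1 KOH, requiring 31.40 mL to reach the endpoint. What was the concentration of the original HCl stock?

n(KOH) = 0.1246 x 0.03140 = 0.003912 mol.
n(HCl) in the aliquot = 0.003912 mol.
[diluted HCl] = 0.003912 / 0.02177 = 0.1797 M.
Dilution factor = 500.0/10.71 = 46.69, so [stock] = 0.1797 x 46.69 = 8.39 M.

8.39 M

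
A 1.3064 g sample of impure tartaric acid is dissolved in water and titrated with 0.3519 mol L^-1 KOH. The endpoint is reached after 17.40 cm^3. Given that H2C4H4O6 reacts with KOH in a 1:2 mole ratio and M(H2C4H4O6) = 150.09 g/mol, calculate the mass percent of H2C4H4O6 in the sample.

35.2%

n(KOH) = 0.3519 x 0.01740 = 0.006123 mol.
n(H2C4H4O6) = 0.006123 / 2 = 0.003062 mol.
mass of H2C4H4O6 = 0.003062 x 150.09 = 0.4595 g.
% purity = 0.4595 / 1.3064 x 100 = 35.2%.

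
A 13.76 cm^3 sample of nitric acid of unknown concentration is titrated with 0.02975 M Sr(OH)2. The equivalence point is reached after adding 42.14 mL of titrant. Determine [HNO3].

n(Sr(OH)2) delivered = 0.02975 x 0.04214 = 0.001254 mol.
The reaction is 2 HNO3 + 1 Sr(OH)2, so n(HNO3) = 0.001254 x 2/1 = 0.002507 mol.
[HNO3] = 0.002507 mol / 0.01376 L = 0.182 M.

0.182 M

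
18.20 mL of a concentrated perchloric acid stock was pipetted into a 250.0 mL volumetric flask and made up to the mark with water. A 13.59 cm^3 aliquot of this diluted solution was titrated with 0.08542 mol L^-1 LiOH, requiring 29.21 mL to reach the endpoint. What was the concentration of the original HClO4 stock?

n(LiOH) = 0.08542 x 0.02921 = 0.002495 mol.
n(HClO4) in the aliquot = 0.002495 mol.
[diluted HClO4] = 0.002495 / 0.01359 = 0.1836 M.
Dilution factor = 250.0/18.20 = 13.74, so [stock] = 0.1836 x 13.74 = 2.52 M.

2.52 M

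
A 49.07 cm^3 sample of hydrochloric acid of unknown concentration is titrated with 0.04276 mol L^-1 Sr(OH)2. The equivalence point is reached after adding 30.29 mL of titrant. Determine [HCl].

n(Sr(OH)2) delivered = 0.04276 x 0.03029 = 0.001295 mol.
The reaction is 2 HCl + 1 Sr(OH)2, so n(HCl) = 0.001295 x 2/1 = 0.002590 mol.
[HCl] = 0.002590 mol / 0.04907 L = 0.0528 M.

0.0528 M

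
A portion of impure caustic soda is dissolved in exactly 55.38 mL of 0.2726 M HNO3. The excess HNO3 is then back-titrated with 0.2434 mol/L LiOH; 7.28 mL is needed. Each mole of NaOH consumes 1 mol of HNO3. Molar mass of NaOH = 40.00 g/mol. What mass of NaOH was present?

Total n(HNO3) added = 0.2726 x 0.05538 = 0.01510 mol.
n(LiOH) used = 0.2434 x 0.007280 = 0.001772 mol, which equals the excess n(HNO3).
So n(HNO3) consumed by the sample = 0.01510 - 0.001772 = 0.01332 mol.
n(NaOH) = 0.01332 / 1 = 0.01332 mol.
mass = 0.01332 mol x 40.00 g/mol = 0.533 g.

0.533 g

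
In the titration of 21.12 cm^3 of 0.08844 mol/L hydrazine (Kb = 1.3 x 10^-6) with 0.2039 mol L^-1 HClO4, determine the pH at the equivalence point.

4.66

n(N2H4) = 0.08844 x 0.02112 = 0.001868 mol; V(HClO4) at equivalence = 0.001868/0.2039 = 0.009161 L.
At equivalence the base is fully converted to N2H5+; total volume = 0.03028 L, so [N2H5+] = 0.001868/0.03028 = 0.06168 M.
Ka(N2H5+) = Kw/Kb = 1.0e-14 / 1.3 x 10^-6 = 7.69e-9.
[H^+] = sqrt(Ka x [N2H5+]) = sqrt(7.69e-9 x 0.06168) = 2.18e-5 M.
pH = -log(2.18e-5) = 4.66.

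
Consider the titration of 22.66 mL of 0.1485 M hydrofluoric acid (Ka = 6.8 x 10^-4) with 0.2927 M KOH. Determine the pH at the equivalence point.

8.08

n(HF) = 0.1485 x 0.02266 = 0.003365 mol; V(KOH) at equivalence = 0.003365/0.2927 = 0.01150 L.
At equivalence all the acid is converted to F-; total volume = 0.02266 + 0.01150 = 0.03416 L, so [F-] = 0.003365/0.03416 = 0.09852 M.
Kb = Kw/Ka = 1.0e-14 / 6.8 x 10^-4 = 1.47e-11.
[OH^-] = sqrt(Kb x [F-]) = sqrt(1.47e-11 x 0.09852) = 1.20e-6 M.
pOH = 5.92, so pH = 14.00 - 5.92 = 8.08.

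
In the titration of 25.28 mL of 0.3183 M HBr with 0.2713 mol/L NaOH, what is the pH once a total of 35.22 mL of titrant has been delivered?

n(acid) = 0.3183 x 0.02528 = 0.008047 mol; n(NaOH) added = 0.2713 x 0.03522 = 0.009555 mol.
Base is in excess by 0.009555 - 0.008047 = 0.001509 mol in a total volume of 0.06050 L.
[OH^-] = 0.001509/0.06050 = 0.02493 M, so pOH = 1.60 and pH = 14.00 - 1.60 = 12.40.

12.40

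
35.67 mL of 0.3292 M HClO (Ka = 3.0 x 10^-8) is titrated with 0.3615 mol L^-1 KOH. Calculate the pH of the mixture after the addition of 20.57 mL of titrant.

Initial n(HClO) = 0.3292 x 0.03567 = 0.01174 mol.
n(KOH) added = 0.3615 x 0.02057 = 0.007436 mol, converting that many moles of HClO to ClO-.
Remaining n(HClO) = 0.004307 mol; n(ClO-) = 0.007436 mol.
By Henderson-Hasselbalch, pH = pKa + log([A^-]/[HA]) = 7.52 + log(0.007436/0.004307) = 7.52 + (+0.24) = 7.76.

7.76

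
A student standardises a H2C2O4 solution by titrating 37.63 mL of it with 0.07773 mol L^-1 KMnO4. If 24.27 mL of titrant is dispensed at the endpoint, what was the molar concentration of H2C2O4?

n(KMnO4) = 0.07773 x 0.02427 = 0.001887 mol.
From the balanced equation, 2 mol KMnO4 reacts with 5 mol H2C2O4, so n(H2C2O4) = 0.001887 x 5/2 = 0.004716 mol.
[H2C2O4] = 0.004716 / 0.03763 L = 0.125 M.

0.125 M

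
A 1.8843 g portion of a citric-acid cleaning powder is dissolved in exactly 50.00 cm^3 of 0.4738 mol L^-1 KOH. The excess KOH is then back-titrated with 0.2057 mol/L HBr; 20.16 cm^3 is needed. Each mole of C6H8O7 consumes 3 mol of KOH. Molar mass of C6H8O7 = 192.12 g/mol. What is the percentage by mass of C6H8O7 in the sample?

66.4%

Total n(KOH) added = 0.4738 x 0.05000 = 0.02369 mol.
n(HBr) used = 0.2057 x 0.02016 = 0.004147 mol, which equals the excess n(KOH).
So n(KOH) consumed by the sample = 0.02369 - 0.004147 = 0.01954 mol.
n(C6H8O7) = 0.01954 / 3 = 0.006514 mol.
mass C6H8O7 = 0.006514 x 192.12 = 1.252 g, so %C6H8O7 = 1.252/1.8843 x 100 = 66.4%.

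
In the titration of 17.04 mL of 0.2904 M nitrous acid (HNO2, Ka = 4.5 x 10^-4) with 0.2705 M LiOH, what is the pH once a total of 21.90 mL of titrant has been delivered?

n(acid) = 0.2904 x 0.01704 = 0.004948 mol; n(LiOH) added = 0.2705 x 0.02190 = 0.005924 mol.
Base is in excess by 0.005924 - 0.004948 = 0.0009755 mol in a total volume of 0.03894 L.
[OH^-] = 0.0009755/0.03894 = 0.02505 M, so pOH = 1.60 and pH = 14.00 - 1.60 = 12.40.

12.40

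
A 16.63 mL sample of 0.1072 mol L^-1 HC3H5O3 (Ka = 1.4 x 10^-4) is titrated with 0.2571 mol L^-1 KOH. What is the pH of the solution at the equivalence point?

n(HC3H5O3) = 0.1072 x 0.01663 = 0.001783 mol; V(KOH) at equivalence = 0.001783/0.2571 = 0.006934 L.
At equivalence all the acid is converted to C3H5O3-; total volume = 0.01663 + 0.006934 = 0.02356 L, so [C3H5O3-] = 0.001783/0.02356 = 0.07566 M.
Kb = Kw/Ka = 1.0e-14 / 1.4 x 10^-4 = 7.14e-11.
[OH^-] = sqrt(Kb x [C3H5O3-]) = sqrt(7.14e-11 x 0.07566) = 2.32e-6 M.
pOH = 5.63, so pH = 14.00 - 5.63 = 8.37.

8.37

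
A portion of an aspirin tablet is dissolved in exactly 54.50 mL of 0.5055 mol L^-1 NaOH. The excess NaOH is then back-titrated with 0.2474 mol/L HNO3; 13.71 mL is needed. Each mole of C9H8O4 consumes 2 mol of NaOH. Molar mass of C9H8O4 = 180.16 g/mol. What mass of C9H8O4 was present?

2.18 g

Total n(NaOH) added = 0.5055 x 0.05450 = 0.02755 mol.
n(HNO3) used = 0.2474 x 0.01371 = 0.003392 mol, which equals the excess n(NaOH).
So n(NaOH) consumed by the sample = 0.02755 - 0.003392 = 0.02416 mol.
n(C9H8O4) = 0.02416 / 2 = 0.01208 mol.
mass = 0.01208 mol x 180.16 g/mol = 2.18 g.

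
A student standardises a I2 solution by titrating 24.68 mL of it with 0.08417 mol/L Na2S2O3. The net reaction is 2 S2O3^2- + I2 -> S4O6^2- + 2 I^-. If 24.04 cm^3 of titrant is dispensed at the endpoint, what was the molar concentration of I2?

n(Na2S2O3) = 0.08417 x 0.02404 = 0.002023 mol.
From the balanced equation, 2 mol Na2S2O3 reacts with 1 mol I2, so n(I2) = 0.002023 x 1/2 = 0.001012 mol.
[I2] = 0.001012 / 0.02468 L = 0.0410 M.

0.0410 M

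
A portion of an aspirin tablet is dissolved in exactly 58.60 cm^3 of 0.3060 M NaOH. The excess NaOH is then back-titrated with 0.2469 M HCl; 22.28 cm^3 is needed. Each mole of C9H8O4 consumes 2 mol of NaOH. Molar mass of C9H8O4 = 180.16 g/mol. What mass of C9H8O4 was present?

1.12 g

Total n(NaOH) added = 0.3060 x 0.05860 = 0.01793 mol.
n(HCl) used = 0.2469 x 0.02228 = 0.005501 mol, which equals the excess n(NaOH).
So n(NaOH) consumed by the sample = 0.01793 - 0.005501 = 0.01243 mol.
n(C9H8O4) = 0.01243 / 2 = 0.006215 mol.
mass = 0.006215 mol x 180.16 g/mol = 1.12 g.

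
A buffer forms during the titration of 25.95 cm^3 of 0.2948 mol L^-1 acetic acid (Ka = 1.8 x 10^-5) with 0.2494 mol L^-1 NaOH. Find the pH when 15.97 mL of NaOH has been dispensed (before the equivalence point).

Initial n(CH3COOH) = 0.2948 x 0.02595 = 0.007650 mol.
n(NaOH) added = 0.2494 x 0.01597 = 0.003983 mol, converting that many moles of CH3COOH to CH3COO-.
Remaining n(CH3COOH) = 0.003667 mol; n(CH3COO-) = 0.003983 mol.
By Henderson-Hasselbalch, pH = pKa + log([A^-]/[HA]) = 4.74 + log(0.003983/0.003667) = 4.74 + (+0.04) = 4.78.

4.78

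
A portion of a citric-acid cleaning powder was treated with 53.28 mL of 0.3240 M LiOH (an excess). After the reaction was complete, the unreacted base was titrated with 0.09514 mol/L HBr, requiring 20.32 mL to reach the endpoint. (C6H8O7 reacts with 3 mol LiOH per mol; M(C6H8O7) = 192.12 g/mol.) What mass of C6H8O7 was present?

Total n(LiOH) added = 0.3240 x 0.05328 = 0.01726 mol.
n(HBr) used = 0.09514 x 0.02032 = 0.001933 mol, which equals the excess n(LiOH).
So n(LiOH) consumed by the sample = 0.01726 - 0.001933 = 0.01533 mol.
n(C6H8O7) = 0.01533 / 3 = 0.005110 mol.
mass = 0.005110 mol x 192.12 g/mol = 0.982 g.

0.982 g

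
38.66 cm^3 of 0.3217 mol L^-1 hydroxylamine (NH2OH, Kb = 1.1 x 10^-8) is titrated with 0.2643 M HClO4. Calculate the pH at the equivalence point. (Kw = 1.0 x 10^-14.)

3.44

n(NH2OH) = 0.3217 x 0.03866 = 0.01244 mol; V(HClO4) at equivalence = 0.01244/0.2643 = 0.04706 L.
At equivalence the base is fully converted to NH3OH+; total volume = 0.08572 L, so [NH3OH+] = 0.01244/0.08572 = 0.1451 M.
Ka(NH3OH+) = Kw/Kb = 1.0e-14 / 1.1 x 10^-8 = 9.09e-7.
[H^+] = sqrt(Ka x [NH3OH+]) = sqrt(9.09e-7 x 0.1451) = 0.000363 M.
pH = -log(0.000363) = 3.44.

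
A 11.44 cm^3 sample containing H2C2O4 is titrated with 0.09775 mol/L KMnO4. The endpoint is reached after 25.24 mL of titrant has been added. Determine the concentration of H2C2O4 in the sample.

n(KMnO4) = 0.09775 x 0.02524 = 0.002467 mol.
From the balanced equation, 2 mol KMnO4 reacts with 5 mol H2C2O4, so n(H2C2O4) = 0.002467 x 5/2 = 0.006168 mol.
[H2C2O4] = 0.006168 / 0.01144 L = 0.539 M.

0.539 M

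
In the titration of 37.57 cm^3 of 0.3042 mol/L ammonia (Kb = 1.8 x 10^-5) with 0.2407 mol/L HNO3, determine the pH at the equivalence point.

n(NH3) = 0.3042 x 0.03757 = 0.01143 mol; V(HNO3) at equivalence = 0.01143/0.2407 = 0.04748 L.
At equivalence the base is fully converted to NH4+; total volume = 0.08505 L, so [NH4+] = 0.01143/0.08505 = 0.1344 M.
Ka(NH4+) = Kw/Kb = 1.0e-14 / 1.8 x 10^-5 = 5.56e-10.
[H^+] = sqrt(Ka x [NH4+]) = sqrt(5.56e-10 x 0.1344) = 8.64e-6 M.
pH = -log(8.64e-6) = 5.06.

5.06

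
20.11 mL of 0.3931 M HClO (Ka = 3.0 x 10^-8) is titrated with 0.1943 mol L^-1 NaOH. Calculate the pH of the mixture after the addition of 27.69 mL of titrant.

Initial n(HClO) = 0.3931 x 0.02011 = 0.007905 mol.
n(NaOH) added = 0.1943 x 0.02769 = 0.005380 mol, converting that many moles of HClO to ClO-.
Remaining n(HClO) = 0.002525 mol; n(ClO-) = 0.005380 mol.
By Henderson-Hasselbalch, pH = pKa + log([A^-]/[HA]) = 7.52 + log(0.005380/0.002525) = 7.52 + (+0.33) = 7.85.

7.85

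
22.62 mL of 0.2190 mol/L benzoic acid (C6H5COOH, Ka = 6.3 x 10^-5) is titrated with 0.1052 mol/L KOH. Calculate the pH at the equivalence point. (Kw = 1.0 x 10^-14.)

8.53

n(C6H5COOH) = 0.2190 x 0.02262 = 0.004954 mol; V(KOH) at equivalence = 0.004954/0.1052 = 0.04709 L.
At equivalence all the acid is converted to C6H5COO-; total volume = 0.02262 + 0.04709 = 0.06971 L, so [C6H5COO-] = 0.004954/0.06971 = 0.07106 M.
Kb = Kw/Ka = 1.0e-14 / 6.3 x 10^-5 = 1.59e-10.
[OH^-] = sqrt(Kb x [C6H5COO-]) = sqrt(1.59e-10 x 0.07106) = 3.36e-6 M.
pOH = 5.47, so pH = 14.00 - 5.47 = 8.53.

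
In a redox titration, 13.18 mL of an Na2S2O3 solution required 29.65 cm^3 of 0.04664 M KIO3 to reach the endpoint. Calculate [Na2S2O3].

0.630 M

n(KIO3) = 0.04664 x 0.02965 = 0.001383 mol.
From the balanced equation, 1 mol KIO3 reacts with 6 mol Na2S2O3, so n(Na2S2O3) = 0.001383 x 6/1 = 0.008297 mol.
[Na2S2O3] = 0.008297 / 0.01318 L = 0.630 M.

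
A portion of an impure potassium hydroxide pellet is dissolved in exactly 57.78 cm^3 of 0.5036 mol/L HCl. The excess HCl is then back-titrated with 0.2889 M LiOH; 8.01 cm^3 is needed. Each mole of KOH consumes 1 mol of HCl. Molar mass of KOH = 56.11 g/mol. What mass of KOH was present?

1.50 g

Total n(HCl) added = 0.5036 x 0.05778 = 0.02910 mol.
n(LiOH) used = 0.2889 x 0.008010 = 0.002314 mol, which equals the excess n(HCl).
So n(HCl) consumed by the sample = 0.02910 - 0.002314 = 0.02678 mol.
n(KOH) = 0.02678 / 1 = 0.02678 mol.
mass = 0.02678 mol x 56.11 g/mol = 1.50 g.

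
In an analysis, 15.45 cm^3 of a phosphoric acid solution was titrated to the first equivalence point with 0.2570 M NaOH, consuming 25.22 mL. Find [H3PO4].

n(NaOH) = 0.2570 x 0.02522 = 0.006482 mol.
At the first equivalence point, 1 mol OH^- react per mol H3PO4, so n(H3PO4) = 0.006482 / 1 = 0.006482 mol.
[H3PO4] = 0.006482 / 0.01545 L = 0.420 M.

0.420 M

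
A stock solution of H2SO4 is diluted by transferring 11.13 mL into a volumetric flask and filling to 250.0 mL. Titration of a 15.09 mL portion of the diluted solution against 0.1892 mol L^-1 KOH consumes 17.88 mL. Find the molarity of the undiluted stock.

2.52 M

n(KOH) = 0.1892 x 0.01788 = 0.003383 mol.
n(H2SO4) in the aliquot = 0.003383 x 1/2 = 0.001691 mol.
[diluted H2SO4] = 0.001691 / 0.01509 = 0.1121 M.
Dilution factor = 250.0/11.13 = 22.46, so [stock] = 0.1121 x 22.46 = 2.52 M.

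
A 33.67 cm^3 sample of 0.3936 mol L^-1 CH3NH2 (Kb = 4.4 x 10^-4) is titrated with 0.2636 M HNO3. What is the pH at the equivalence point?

5.72

n(CH3NH2) = 0.3936 x 0.03367 = 0.01325 mol; V(HNO3) at equivalence = 0.01325/0.2636 = 0.05028 L.
At equivalence the base is fully converted to CH3NH3+; total volume = 0.08395 L, so [CH3NH3+] = 0.01325/0.08395 = 0.1579 M.
Ka(CH3NH3+) = Kw/Kb = 1.0e-14 / 4.4 x 10^-4 = 2.27e-11.
[H^+] = sqrt(Ka x [CH3NH3+]) = sqrt(2.27e-11 x 0.1579) = 1.89e-6 M.
pH = -log(1.89e-6) = 5.72.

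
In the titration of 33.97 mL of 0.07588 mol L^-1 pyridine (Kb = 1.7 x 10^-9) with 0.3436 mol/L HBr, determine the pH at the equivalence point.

3.22

n(C5H5N) = 0.07588 x 0.03397 = 0.002578 mol; V(HBr) at equivalence = 0.002578/0.3436 = 0.007502 L.
At equivalence the base is fully converted to C5H5NH+; total volume = 0.04147 L, so [C5H5NH+] = 0.002578/0.04147 = 0.06215 M.
Ka(C5H5NH+) = Kw/Kb = 1.0e-14 / 1.7 x 10^-9 = 5.88e-6.
[H^+] = sqrt(Ka x [C5H5NH+]) = sqrt(5.88e-6 x 0.06215) = 0.000605 M.
pH = -log(0.000605) = 3.22.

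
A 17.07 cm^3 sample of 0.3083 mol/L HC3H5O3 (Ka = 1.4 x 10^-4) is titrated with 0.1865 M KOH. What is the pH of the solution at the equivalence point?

8.46

n(HC3H5O3) = 0.3083 x 0.01707 = 0.005263 mol; V(KOH) at equivalence = 0.005263/0.1865 = 0.02822 L.
At equivalence all the acid is converted to C3H5O3-; total volume = 0.01707 + 0.02822 = 0.04529 L, so [C3H5O3-] = 0.005263/0.04529 = 0.1162 M.
Kb = Kw/Ka = 1.0e-14 / 1.4 x 10^-4 = 7.14e-11.
[OH^-] = sqrt(Kb x [C3H5O3-]) = sqrt(7.14e-11 x 0.1162) = 2.88e-6 M.
pOH = 5.54, so pH = 14.00 - 5.54 = 8.46.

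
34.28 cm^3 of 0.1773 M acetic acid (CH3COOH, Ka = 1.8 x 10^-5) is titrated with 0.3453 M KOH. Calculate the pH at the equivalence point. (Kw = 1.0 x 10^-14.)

8.91

n(CH3COOH) = 0.1773 x 0.03428 = 0.006078 mol; V(KOH) at equivalence = 0.006078/0.3453 = 0.01760 L.
At equivalence all the acid is converted to CH3COO-; total volume = 0.03428 + 0.01760 = 0.05188 L, so [CH3COO-] = 0.006078/0.05188 = 0.1171 M.
Kb = Kw/Ka = 1.0e-14 / 1.8 x 10^-5 = 5.56e-10.
[OH^-] = sqrt(Kb x [CH3COO-]) = sqrt(5.56e-10 x 0.1171) = 8.07e-6 M.
pOH = 5.09, so pH = 14.00 - 5.09 = 8.91.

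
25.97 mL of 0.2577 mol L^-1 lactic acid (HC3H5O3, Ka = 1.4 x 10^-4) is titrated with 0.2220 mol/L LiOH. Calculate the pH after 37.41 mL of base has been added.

n(acid) = 0.2577 x 0.02597 = 0.006692 mol; n(LiOH) added = 0.2220 x 0.03741 = 0.008305 mol.
Base is in excess by 0.008305 - 0.006692 = 0.001613 mol in a total volume of 0.06338 L.
[OH^-] = 0.001613/0.06338 = 0.02544 M, so pOH = 1.59 and pH = 14.00 - 1.59 = 12.41.

12.41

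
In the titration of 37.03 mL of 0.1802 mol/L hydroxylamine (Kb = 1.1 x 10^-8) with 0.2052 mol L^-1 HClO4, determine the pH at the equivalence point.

n(NH2OH) = 0.1802 x 0.03703 = 0.006673 mol; V(HClO4) at equivalence = 0.006673/0.2052 = 0.03252 L.
At equivalence the base is fully converted to NH3OH+; total volume = 0.06955 L, so [NH3OH+] = 0.006673/0.06955 = 0.09594 M.
Ka(NH3OH+) = Kw/Kb = 1.0e-14 / 1.1 x 10^-8 = 9.09e-7.
[H^+] = sqrt(Ka x [NH3OH+]) = sqrt(9.09e-7 x 0.09594) = 0.000295 M.
pH = -log(0.000295) = 3.53.

3.53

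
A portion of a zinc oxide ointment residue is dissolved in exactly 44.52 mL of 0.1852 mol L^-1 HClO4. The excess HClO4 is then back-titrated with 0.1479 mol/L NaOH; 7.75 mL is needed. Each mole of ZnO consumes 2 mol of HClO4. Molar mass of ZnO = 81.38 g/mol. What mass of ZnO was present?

Total n(HClO4) added = 0.1852 x 0.04452 = 0.008245 mol.
n(NaOH) used = 0.1479 x 0.007750 = 0.001146 mol, which equals the excess n(HClO4).
So n(HClO4) consumed by the sample = 0.008245 - 0.001146 = 0.007099 mol.
n(ZnO) = 0.007099 / 2 = 0.003549 mol.
mass = 0.003549 mol x 81.38 g/mol = 0.289 g.

0.289 g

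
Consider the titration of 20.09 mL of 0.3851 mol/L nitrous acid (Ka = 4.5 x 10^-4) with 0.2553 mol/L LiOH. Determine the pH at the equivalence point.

8.27

n(HNO2) = 0.3851 x 0.02009 = 0.007737 mol; V(LiOH) at equivalence = 0.007737/0.2553 = 0.03030 L.
At equivalence all the acid is converted to NO2-; total volume = 0.02009 + 0.03030 = 0.05039 L, so [NO2-] = 0.007737/0.05039 = 0.1535 M.
Kb = Kw/Ka = 1.0e-14 / 4.5 x 10^-4 = 2.22e-11.
[OH^-] = sqrt(Kb x [NO2-]) = sqrt(2.22e-11 x 0.1535) = 1.85e-6 M.
pOH = 5.73, so pH = 14.00 - 5.73 = 8.27.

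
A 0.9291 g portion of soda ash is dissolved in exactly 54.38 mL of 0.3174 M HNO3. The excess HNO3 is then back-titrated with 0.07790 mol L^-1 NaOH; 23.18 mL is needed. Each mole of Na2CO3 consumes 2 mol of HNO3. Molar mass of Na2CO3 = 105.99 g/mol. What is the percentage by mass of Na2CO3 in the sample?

Total n(HNO3) added = 0.3174 x 0.05438 = 0.01726 mol.
n(NaOH) used = 0.07790 x 0.02318 = 0.001806 mol, which equals the excess n(HNO3).
So n(HNO3) consumed by the sample = 0.01726 - 0.001806 = 0.01545 mol.
n(Na2CO3) = 0.01545 / 2 = 0.007727 mol.
mass Na2CO3 = 0.007727 x 105.99 = 0.8190 g, so %Na2CO3 = 0.8190/0.9291 x 100 = 88.2%.

88.2%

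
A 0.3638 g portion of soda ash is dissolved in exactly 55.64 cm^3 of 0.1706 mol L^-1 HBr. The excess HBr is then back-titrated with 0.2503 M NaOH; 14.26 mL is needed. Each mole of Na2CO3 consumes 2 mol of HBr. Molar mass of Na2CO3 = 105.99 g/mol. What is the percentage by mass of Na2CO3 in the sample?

86.3%

Total n(HBr) added = 0.1706 x 0.05564 = 0.009492 mol.
n(NaOH) used = 0.2503 x 0.01426 = 0.003569 mol, which equals the excess n(HBr).
So n(HBr) consumed by the sample = 0.009492 - 0.003569 = 0.005923 mol.
n(Na2CO3) = 0.005923 / 2 = 0.002961 mol.
mass Na2CO3 = 0.002961 x 105.99 = 0.3139 g, so %Na2CO3 = 0.3139/0.3638 x 100 = 86.3%.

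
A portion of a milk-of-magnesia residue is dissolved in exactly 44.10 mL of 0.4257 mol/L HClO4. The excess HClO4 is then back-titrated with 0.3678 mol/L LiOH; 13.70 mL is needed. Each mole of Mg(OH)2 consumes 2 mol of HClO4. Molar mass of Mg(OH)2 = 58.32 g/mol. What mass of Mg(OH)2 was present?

Total n(HClO4) added = 0.4257 x 0.04410 = 0.01877 mol.
n(LiOH) used = 0.3678 x 0.01370 = 0.005039 mol, which equals the excess n(HClO4).
So n(HClO4) consumed by the sample = 0.01877 - 0.005039 = 0.01373 mol.
n(Mg(OH)2) = 0.01373 / 2 = 0.006867 mol.
mass = 0.006867 mol x 58.32 g/mol = 0.400 g.

0.400 g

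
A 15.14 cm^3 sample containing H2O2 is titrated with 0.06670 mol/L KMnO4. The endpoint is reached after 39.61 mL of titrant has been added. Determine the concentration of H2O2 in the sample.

n(KMnO4) = 0.06670 x 0.03961 = 0.002642 mol.
From the balanced equation, 2 mol KMnO4 reacts with 5 mol H2O2, so n(H2O2) = 0.002642 x 5/2 = 0.006605 mol.
[H2O2] = 0.006605 / 0.01514 L = 0.436 M.

0.436 M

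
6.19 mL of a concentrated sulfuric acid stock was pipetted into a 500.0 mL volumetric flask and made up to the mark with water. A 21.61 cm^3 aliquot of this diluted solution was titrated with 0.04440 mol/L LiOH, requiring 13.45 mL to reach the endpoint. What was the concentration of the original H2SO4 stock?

1.12 M

n(LiOH) = 0.04440 x 0.01345 = 0.0005972 mol.
n(H2SO4) in the aliquot = 0.0005972 x 1/2 = 0.0002986 mol.
[diluted H2SO4] = 0.0002986 / 0.02161 = 0.01382 M.
Dilution factor = 500.0/6.190 = 80.78, so [stock] = 0.01382 x 80.78 = 1.12 M.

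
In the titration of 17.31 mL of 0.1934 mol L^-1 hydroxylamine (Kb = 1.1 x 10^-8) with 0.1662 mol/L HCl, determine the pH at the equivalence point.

n(NH2OH) = 0.1934 x 0.01731 = 0.003348 mol; V(HCl) at equivalence = 0.003348/0.1662 = 0.02014 L.
At equivalence the base is fully converted to NH3OH+; total volume = 0.03745 L, so [NH3OH+] = 0.003348/0.03745 = 0.08939 M.
Ka(NH3OH+) = Kw/Kb = 1.0e-14 / 1.1 x 10^-8 = 9.09e-7.
[H^+] = sqrt(Ka x [NH3OH+]) = sqrt(9.09e-7 x 0.08939) = 0.000285 M.
pH = -log(0.000285) = 3.55.

3.55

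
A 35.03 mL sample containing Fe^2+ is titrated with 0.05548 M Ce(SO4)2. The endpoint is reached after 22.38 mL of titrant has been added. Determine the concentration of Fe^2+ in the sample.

n(Ce(SO4)2) = 0.05548 x 0.02238 = 0.001242 mol.
From the balanced equation, 1 mol Ce(SO4)2 reacts with 1 mol Fe^2+, so n(Fe^2+) = 0.001242 x 1/1 = 0.001242 mol.
[Fe^2+] = 0.001242 / 0.03503 L = 0.0354 M.

0.0354 M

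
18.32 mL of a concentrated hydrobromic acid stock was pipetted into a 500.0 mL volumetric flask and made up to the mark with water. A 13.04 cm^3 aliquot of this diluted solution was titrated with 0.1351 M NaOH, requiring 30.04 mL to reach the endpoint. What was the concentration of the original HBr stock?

8.49 M

n(NaOH) = 0.1351 x 0.03004 = 0.004058 mol.
n(HBr) in the aliquot = 0.004058 mol.
[diluted HBr] = 0.004058 / 0.01304 = 0.3112 M.
Dilution factor = 500.0/18.32 = 27.29, so [stock] = 0.3112 x 27.29 = 8.49 M.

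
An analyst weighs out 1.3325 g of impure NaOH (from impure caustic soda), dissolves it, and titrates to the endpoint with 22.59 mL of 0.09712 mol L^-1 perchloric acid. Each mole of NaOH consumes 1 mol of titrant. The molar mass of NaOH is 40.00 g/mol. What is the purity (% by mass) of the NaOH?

6.59%

n(HClO4) = 0.09712 x 0.02259 = 0.002194 mol.
n(NaOH) = 0.002194 / 1 = 0.002194 mol.
mass of NaOH = 0.002194 x 40.00 = 0.08776 g.
% purity = 0.08776 / 1.3325 x 100 = 6.59%.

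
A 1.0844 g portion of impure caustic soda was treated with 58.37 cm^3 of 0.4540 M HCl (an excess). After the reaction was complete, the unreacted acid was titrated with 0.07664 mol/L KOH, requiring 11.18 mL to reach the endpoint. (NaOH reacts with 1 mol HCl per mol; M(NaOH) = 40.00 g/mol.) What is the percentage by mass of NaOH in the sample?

Total n(HCl) added = 0.4540 x 0.05837 = 0.02650 mol.
n(KOH) used = 0.07664 x 0.01118 = 0.0008568 mol, which equals the excess n(HCl).
So n(HCl) consumed by the sample = 0.02650 - 0.0008568 = 0.02564 mol.
n(NaOH) = 0.02564 / 1 = 0.02564 mol.
mass NaOH = 0.02564 x 40.00 = 1.026 g, so %NaOH = 1.026/1.0844 x 100 = 94.6%.

94.6%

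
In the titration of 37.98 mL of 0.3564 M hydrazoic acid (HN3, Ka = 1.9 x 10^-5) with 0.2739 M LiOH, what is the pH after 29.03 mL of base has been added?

4.87

Initial n(HN3) = 0.3564 x 0.03798 = 0.01354 mol.
n(LiOH) added = 0.2739 x 0.02903 = 0.007951 mol, converting that many moles of HN3 to N3-.
Remaining n(HN3) = 0.005585 mol; n(N3-) = 0.007951 mol.
By Henderson-Hasselbalch, pH = pKa + log([A^-]/[HA]) = 4.72 + log(0.007951/0.005585) = 4.72 + (+0.15) = 4.87.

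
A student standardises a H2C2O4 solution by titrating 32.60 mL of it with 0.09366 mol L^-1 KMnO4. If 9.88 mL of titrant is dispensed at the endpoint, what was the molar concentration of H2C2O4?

0.0710 M

n(KMnO4) = 0.09366 x 0.009880 = 0.0009254 mol.
From the balanced equation, 2 mol KMnO4 reacts with 5 mol H2C2O4, so n(H2C2O4) = 0.0009254 x 5/2 = 0.002313 mol.
[H2C2O4] = 0.002313 / 0.03260 L = 0.0710 M.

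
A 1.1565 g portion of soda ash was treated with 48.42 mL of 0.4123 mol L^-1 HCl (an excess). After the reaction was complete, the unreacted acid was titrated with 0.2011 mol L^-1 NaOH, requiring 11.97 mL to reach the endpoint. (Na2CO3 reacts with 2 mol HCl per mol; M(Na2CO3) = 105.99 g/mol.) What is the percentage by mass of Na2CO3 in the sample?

Total n(HCl) added = 0.4123 x 0.04842 = 0.01996 mol.
n(NaOH) used = 0.2011 x 0.01197 = 0.002407 mol, which equals the excess n(HCl).
So n(HCl) consumed by the sample = 0.01996 - 0.002407 = 0.01756 mol.
n(Na2CO3) = 0.01756 / 2 = 0.008778 mol.
mass Na2CO3 = 0.008778 x 105.99 = 0.9304 g, so %Na2CO3 = 0.9304/1.1565 x 100 = 80.4%.

80.4%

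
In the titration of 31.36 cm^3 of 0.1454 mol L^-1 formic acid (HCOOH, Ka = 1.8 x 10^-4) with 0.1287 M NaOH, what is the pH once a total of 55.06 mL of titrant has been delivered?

12.47

n(acid) = 0.1454 x 0.03136 = 0.004560 mol; n(NaOH) added = 0.1287 x 0.05506 = 0.007086 mol.
Base is in excess by 0.007086 - 0.004560 = 0.002526 mol in a total volume of 0.08642 L.
[OH^-] = 0.002526/0.08642 = 0.02923 M, so pOH = 1.53 and pH = 14.00 - 1.53 = 12.47.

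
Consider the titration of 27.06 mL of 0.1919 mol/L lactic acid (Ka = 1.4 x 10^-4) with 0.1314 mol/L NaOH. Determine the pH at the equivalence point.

8.37

n(HC3H5O3) = 0.1919 x 0.02706 = 0.005193 mol; V(NaOH) at equivalence = 0.005193/0.1314 = 0.03952 L.
At equivalence all the acid is converted to C3H5O3-; total volume = 0.02706 + 0.03952 = 0.06658 L, so [C3H5O3-] = 0.005193/0.06658 = 0.07799 M.
Kb = Kw/Ka = 1.0e-14 / 1.4 x 10^-4 = 7.14e-11.
[OH^-] = sqrt(Kb x [C3H5O3-]) = sqrt(7.14e-11 x 0.07799) = 2.36e-6 M.
pOH = 5.63, so pH = 14.00 - 5.63 = 8.37.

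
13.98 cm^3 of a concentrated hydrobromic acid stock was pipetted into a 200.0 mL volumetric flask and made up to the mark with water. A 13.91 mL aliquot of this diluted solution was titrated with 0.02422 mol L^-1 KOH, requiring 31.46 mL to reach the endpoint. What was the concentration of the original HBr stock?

n(KOH) = 0.02422 x 0.03146 = 0.0007620 mol.
n(HBr) in the aliquot = 0.0007620 mol.
[diluted HBr] = 0.0007620 / 0.01391 = 0.05478 M.
Dilution factor = 200.0/13.98 = 14.31, so [stock] = 0.05478 x 14.31 = 0.784 M.

0.784 M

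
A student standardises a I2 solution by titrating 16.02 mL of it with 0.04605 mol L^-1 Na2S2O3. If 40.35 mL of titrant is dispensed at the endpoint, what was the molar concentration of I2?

n(Na2S2O3) = 0.04605 x 0.04035 = 0.001858 mol.
From the balanced equation, 2 mol Na2S2O3 reacts with 1 mol I2, so n(I2) = 0.001858 x 1/2 = 0.0009291 mol.
[I2] = 0.0009291 / 0.01602 L = 0.0580 M.

0.0580 M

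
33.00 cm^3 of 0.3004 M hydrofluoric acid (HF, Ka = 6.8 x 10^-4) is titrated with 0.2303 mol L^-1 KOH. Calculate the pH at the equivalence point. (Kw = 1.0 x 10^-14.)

8.14

n(HF) = 0.3004 x 0.03300 = 0.009913 mol; V(KOH) at equivalence = 0.009913/0.2303 = 0.04304 L.
At equivalence all the acid is converted to F-; total volume = 0.03300 + 0.04304 = 0.07604 L, so [F-] = 0.009913/0.07604 = 0.1304 M.
Kb = Kw/Ka = 1.0e-14 / 6.8 x 10^-4 = 1.47e-11.
[OH^-] = sqrt(Kb x [F-]) = sqrt(1.47e-11 x 0.1304) = 1.38e-6 M.
pOH = 5.86, so pH = 14.00 - 5.86 = 8.14.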